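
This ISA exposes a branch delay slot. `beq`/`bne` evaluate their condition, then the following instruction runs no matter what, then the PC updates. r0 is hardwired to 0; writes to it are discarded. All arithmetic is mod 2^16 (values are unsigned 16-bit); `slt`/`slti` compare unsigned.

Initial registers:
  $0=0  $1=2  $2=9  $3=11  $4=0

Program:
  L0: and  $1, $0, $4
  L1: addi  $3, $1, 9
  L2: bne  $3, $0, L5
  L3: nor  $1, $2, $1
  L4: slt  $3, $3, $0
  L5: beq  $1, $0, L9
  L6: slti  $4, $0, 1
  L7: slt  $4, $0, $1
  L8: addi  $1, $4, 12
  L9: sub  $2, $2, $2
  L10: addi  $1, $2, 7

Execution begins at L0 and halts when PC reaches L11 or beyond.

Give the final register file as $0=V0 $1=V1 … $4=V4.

$0=0 $1=7 $2=0 $3=9 $4=1

PC=0  and  $1, $0, $4        | $0=0 $1=0 $2=9 $3=11 $4=0
PC=1  addi  $3, $1, 9        | $0=0 $1=0 $2=9 $3=9 $4=0
PC=2  bne  $3, $0, L5        | $0=0 $1=0 $2=9 $3=9 $4=0  [TAKEN]
PC=3  nor  $1, $2, $1        | $0=0 $1=65526 $2=9 $3=9 $4=0
PC=5  beq  $1, $0, L9        | $0=0 $1=65526 $2=9 $3=9 $4=0  [not taken]
PC=6  slti  $4, $0, 1        | $0=0 $1=65526 $2=9 $3=9 $4=1
PC=7  slt  $4, $0, $1        | $0=0 $1=65526 $2=9 $3=9 $4=1
PC=8  addi  $1, $4, 12       | $0=0 $1=13 $2=9 $3=9 $4=1
PC=9  sub  $2, $2, $2        | $0=0 $1=13 $2=0 $3=9 $4=1
PC=10 addi  $1, $2, 7        | $0=0 $1=7 $2=0 $3=9 $4=1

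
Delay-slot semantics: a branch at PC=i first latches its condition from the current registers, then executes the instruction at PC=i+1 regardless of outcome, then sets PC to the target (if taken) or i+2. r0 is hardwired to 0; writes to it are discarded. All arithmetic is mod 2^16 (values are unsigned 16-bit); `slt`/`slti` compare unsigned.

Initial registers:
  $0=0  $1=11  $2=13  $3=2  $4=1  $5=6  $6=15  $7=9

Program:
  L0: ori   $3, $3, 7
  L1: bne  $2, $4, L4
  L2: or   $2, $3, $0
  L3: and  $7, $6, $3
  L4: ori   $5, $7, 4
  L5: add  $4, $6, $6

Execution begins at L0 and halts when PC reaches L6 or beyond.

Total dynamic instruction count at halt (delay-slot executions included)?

5

#0 ori   $3, $3, 7 ; 0/11/13/7/1/6/15/9
#1 bne  $2, $4, L4 ; 0/11/13/7/1/6/15/9 ; →target
#2 or   $2, $3, $0 ; 0/11/7/7/1/6/15/9
#4 ori   $5, $7, 4 ; 0/11/7/7/1/13/15/9
#5 add  $4, $6, $6 ; 0/11/7/7/30/13/15/9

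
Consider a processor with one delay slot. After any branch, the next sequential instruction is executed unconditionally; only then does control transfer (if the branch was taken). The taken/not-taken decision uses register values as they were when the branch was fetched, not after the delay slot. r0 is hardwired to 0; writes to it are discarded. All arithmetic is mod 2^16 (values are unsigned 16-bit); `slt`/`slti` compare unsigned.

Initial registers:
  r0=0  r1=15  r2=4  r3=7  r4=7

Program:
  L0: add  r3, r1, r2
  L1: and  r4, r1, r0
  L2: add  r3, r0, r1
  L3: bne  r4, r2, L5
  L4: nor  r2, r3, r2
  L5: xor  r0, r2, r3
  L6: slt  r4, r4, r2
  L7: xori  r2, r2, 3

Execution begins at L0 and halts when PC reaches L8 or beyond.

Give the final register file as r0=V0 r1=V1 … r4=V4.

  step pc=0: add  r3, r1, r2  regs=(0,15,4,19,7)
  step pc=1: and  r4, r1, r0  regs=(0,15,4,19,0)
  step pc=2: add  r3, r0, r1  regs=(0,15,4,15,0)
  step pc=3: bne  r4, r2, L5  cond=T  regs=(0,15,4,15,0)
  step pc=4: nor  r2, r3, r2  regs=(0,15,65520,15,0)
  step pc=5: xor  r0, r2, r3  regs=(0,15,65520,15,0)
  step pc=6: slt  r4, r4, r2  regs=(0,15,65520,15,1)
  step pc=7: xori  r2, r2, 3  regs=(0,15,65523,15,1)

r0=0 r1=15 r2=65523 r3=15 r4=1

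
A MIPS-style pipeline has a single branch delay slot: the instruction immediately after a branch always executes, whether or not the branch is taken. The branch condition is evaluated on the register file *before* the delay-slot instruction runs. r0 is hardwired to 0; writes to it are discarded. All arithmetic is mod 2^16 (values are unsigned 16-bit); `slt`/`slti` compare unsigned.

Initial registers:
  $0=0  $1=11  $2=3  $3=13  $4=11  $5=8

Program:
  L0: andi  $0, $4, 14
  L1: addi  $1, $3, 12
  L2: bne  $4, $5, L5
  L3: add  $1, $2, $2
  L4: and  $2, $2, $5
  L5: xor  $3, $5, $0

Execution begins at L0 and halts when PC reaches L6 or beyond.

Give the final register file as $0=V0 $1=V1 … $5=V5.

#0 andi  $0, $4, 14 ; 0/11/3/13/11/8
#1 addi  $1, $3, 12 ; 0/25/3/13/11/8
#2 bne  $4, $5, L5 ; 0/25/3/13/11/8 ; →target
#3 add  $1, $2, $2 ; 0/6/3/13/11/8
#5 xor  $3, $5, $0 ; 0/6/3/8/11/8

$0=0 $1=6 $2=3 $3=8 $4=11 $5=8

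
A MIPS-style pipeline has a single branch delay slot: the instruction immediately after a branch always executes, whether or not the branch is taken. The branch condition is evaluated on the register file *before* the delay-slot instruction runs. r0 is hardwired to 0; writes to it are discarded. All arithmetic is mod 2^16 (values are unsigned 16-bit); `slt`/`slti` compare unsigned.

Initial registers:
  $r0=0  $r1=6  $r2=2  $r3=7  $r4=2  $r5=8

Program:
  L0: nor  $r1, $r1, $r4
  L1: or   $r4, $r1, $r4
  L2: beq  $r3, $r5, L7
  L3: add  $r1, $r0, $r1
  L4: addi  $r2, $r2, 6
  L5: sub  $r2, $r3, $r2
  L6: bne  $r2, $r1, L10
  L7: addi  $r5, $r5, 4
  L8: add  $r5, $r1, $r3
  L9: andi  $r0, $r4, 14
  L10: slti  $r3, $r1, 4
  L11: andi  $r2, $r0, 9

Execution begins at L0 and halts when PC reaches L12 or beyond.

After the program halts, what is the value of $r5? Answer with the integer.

12

PC=0  nor  $r1, $r1, $r4     | $r0=0 $r1=65529 $r2=2 $r3=7 $r4=2 $r5=8
PC=1  or   $r4, $r1, $r4     | $r0=0 $r1=65529 $r2=2 $r3=7 $r4=65531 $r5=8
PC=2  beq  $r3, $r5, L7      | $r0=0 $r1=65529 $r2=2 $r3=7 $r4=65531 $r5=8  [not taken]
PC=3  add  $r1, $r0, $r1     | $r0=0 $r1=65529 $r2=2 $r3=7 $r4=65531 $r5=8
PC=4  addi  $r2, $r2, 6      | $r0=0 $r1=65529 $r2=8 $r3=7 $r4=65531 $r5=8
PC=5  sub  $r2, $r3, $r2     | $r0=0 $r1=65529 $r2=65535 $r3=7 $r4=65531 $r5=8
PC=6  bne  $r2, $r1, L10     | $r0=0 $r1=65529 $r2=65535 $r3=7 $r4=65531 $r5=8  [TAKEN]
PC=7  addi  $r5, $r5, 4      | $r0=0 $r1=65529 $r2=65535 $r3=7 $r4=65531 $r5=12
PC=10 slti  $r3, $r1, 4      | $r0=0 $r1=65529 $r2=65535 $r3=0 $r4=65531 $r5=12
PC=11 andi  $r2, $r0, 9      | $r0=0 $r1=65529 $r2=0 $r3=0 $r4=65531 $r5=12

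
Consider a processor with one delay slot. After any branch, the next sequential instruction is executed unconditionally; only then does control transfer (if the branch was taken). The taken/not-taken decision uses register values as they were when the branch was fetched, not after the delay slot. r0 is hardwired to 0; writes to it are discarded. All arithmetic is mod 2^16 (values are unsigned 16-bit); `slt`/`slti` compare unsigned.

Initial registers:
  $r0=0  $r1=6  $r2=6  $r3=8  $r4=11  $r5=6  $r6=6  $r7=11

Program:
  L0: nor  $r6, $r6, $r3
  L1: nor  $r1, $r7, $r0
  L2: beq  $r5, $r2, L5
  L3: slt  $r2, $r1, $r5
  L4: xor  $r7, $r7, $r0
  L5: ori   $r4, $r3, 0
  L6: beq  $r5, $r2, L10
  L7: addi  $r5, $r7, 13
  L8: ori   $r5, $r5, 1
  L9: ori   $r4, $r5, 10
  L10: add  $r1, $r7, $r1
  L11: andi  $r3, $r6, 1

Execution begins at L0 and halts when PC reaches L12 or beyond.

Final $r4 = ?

#0 nor  $r6, $r6, $r3 ; 0/6/6/8/11/6/65521/11
#1 nor  $r1, $r7, $r0 ; 0/65524/6/8/11/6/65521/11
#2 beq  $r5, $r2, L5 ; 0/65524/6/8/11/6/65521/11 ; →target
#3 slt  $r2, $r1, $r5 ; 0/65524/0/8/11/6/65521/11
#5 ori   $r4, $r3, 0 ; 0/65524/0/8/8/6/65521/11
#6 beq  $r5, $r2, L10 ; 0/65524/0/8/8/6/65521/11 ; →fallthru
#7 addi  $r5, $r7, 13 ; 0/65524/0/8/8/24/65521/11
#8 ori   $r5, $r5, 1 ; 0/65524/0/8/8/25/65521/11
#9 ori   $r4, $r5, 10 ; 0/65524/0/8/27/25/65521/11
#10 add  $r1, $r7, $r1 ; 0/65535/0/8/27/25/65521/11
#11 andi  $r3, $r6, 1 ; 0/65535/0/1/27/25/65521/11

27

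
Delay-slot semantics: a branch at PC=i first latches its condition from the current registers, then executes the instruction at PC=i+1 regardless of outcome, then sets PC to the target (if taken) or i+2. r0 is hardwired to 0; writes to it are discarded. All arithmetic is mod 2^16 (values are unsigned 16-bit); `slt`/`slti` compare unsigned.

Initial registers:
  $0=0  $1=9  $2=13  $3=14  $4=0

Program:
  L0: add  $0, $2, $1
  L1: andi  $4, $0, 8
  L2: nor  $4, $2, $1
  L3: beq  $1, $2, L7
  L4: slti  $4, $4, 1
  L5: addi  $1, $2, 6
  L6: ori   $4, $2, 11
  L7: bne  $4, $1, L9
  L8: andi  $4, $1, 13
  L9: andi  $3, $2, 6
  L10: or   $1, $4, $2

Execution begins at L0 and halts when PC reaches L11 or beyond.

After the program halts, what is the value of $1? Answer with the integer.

13

  step pc=0: add  $0, $2, $1  regs=(0,9,13,14,0)
  step pc=1: andi  $4, $0, 8  regs=(0,9,13,14,0)
  step pc=2: nor  $4, $2, $1  regs=(0,9,13,14,65522)
  step pc=3: beq  $1, $2, L7  cond=F  regs=(0,9,13,14,65522)
  step pc=4: slti  $4, $4, 1  regs=(0,9,13,14,0)
  step pc=5: addi  $1, $2, 6  regs=(0,19,13,14,0)
  step pc=6: ori   $4, $2, 11  regs=(0,19,13,14,15)
  step pc=7: bne  $4, $1, L9  cond=T  regs=(0,19,13,14,15)
  step pc=8: andi  $4, $1, 13  regs=(0,19,13,14,1)
  step pc=9: andi  $3, $2, 6  regs=(0,19,13,4,1)
  step pc=10: or   $1, $4, $2  regs=(0,13,13,4,1)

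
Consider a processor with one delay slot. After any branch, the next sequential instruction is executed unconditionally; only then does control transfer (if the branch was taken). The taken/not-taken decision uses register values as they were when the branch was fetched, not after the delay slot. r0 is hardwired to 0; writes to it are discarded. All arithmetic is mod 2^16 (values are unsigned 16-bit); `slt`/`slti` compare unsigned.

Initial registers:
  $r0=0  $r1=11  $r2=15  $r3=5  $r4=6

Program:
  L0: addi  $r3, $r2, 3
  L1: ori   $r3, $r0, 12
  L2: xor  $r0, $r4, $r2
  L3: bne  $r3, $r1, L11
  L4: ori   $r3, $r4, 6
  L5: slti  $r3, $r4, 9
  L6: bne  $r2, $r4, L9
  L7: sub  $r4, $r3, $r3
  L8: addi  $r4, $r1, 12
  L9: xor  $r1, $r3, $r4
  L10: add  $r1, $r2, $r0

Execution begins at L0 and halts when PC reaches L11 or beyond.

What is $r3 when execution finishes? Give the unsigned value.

6

  step pc=0: addi  $r3, $r2, 3  regs=(0,11,15,18,6)
  step pc=1: ori   $r3, $r0, 12  regs=(0,11,15,12,6)
  step pc=2: xor  $r0, $r4, $r2  regs=(0,11,15,12,6)
  step pc=3: bne  $r3, $r1, L11  cond=T  regs=(0,11,15,12,6)
  step pc=4: ori   $r3, $r4, 6  regs=(0,11,15,6,6)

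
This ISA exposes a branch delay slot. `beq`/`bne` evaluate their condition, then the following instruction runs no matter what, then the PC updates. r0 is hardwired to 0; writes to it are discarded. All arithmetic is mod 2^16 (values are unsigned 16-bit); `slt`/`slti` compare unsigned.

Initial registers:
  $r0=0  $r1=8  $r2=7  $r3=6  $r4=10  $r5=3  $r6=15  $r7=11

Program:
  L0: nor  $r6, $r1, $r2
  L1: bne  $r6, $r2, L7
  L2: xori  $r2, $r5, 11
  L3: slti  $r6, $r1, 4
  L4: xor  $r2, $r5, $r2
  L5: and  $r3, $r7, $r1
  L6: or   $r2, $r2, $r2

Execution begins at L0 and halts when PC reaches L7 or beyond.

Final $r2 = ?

8

PC=0  nor  $r6, $r1, $r2     | $r0=0 $r1=8 $r2=7 $r3=6 $r4=10 $r5=3 $r6=65520 $r7=11
PC=1  bne  $r6, $r2, L7      | $r0=0 $r1=8 $r2=7 $r3=6 $r4=10 $r5=3 $r6=65520 $r7=11  [TAKEN]
PC=2  xori  $r2, $r5, 11     | $r0=0 $r1=8 $r2=8 $r3=6 $r4=10 $r5=3 $r6=65520 $r7=11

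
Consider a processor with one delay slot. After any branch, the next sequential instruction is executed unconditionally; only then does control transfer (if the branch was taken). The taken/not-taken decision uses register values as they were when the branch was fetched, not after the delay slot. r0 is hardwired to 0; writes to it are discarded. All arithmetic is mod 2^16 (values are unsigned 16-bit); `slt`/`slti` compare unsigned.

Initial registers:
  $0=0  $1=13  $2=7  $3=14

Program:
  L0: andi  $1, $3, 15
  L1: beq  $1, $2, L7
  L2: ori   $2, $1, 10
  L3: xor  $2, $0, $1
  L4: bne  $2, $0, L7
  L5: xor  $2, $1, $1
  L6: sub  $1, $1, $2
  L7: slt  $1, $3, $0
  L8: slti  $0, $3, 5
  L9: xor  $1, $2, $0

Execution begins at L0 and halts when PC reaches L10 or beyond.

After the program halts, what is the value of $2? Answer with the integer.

PC=0  andi  $1, $3, 15       | $0=0 $1=14 $2=7 $3=14
PC=1  beq  $1, $2, L7        | $0=0 $1=14 $2=7 $3=14  [not taken]
PC=2  ori   $2, $1, 10       | $0=0 $1=14 $2=14 $3=14
PC=3  xor  $2, $0, $1        | $0=0 $1=14 $2=14 $3=14
PC=4  bne  $2, $0, L7        | $0=0 $1=14 $2=14 $3=14  [TAKEN]
PC=5  xor  $2, $1, $1        | $0=0 $1=14 $2=0 $3=14
PC=7  slt  $1, $3, $0        | $0=0 $1=0 $2=0 $3=14
PC=8  slti  $0, $3, 5        | $0=0 $1=0 $2=0 $3=14
PC=9  xor  $1, $2, $0        | $0=0 $1=0 $2=0 $3=14

0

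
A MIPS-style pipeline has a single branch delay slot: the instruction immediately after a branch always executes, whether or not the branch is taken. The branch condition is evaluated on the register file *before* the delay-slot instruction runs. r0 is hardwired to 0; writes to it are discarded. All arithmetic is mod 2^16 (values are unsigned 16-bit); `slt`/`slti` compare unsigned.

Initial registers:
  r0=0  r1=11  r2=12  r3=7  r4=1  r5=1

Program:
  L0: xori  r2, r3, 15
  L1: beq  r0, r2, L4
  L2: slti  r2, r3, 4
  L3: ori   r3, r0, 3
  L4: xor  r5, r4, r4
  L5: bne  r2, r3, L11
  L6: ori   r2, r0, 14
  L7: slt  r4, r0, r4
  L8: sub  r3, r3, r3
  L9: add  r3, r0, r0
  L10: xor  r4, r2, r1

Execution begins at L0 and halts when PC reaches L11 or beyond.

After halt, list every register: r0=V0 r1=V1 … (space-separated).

PC=0  xori  r2, r3, 15       | r0=0 r1=11 r2=8 r3=7 r4=1 r5=1
PC=1  beq  r0, r2, L4        | r0=0 r1=11 r2=8 r3=7 r4=1 r5=1  [not taken]
PC=2  slti  r2, r3, 4        | r0=0 r1=11 r2=0 r3=7 r4=1 r5=1
PC=3  ori   r3, r0, 3        | r0=0 r1=11 r2=0 r3=3 r4=1 r5=1
PC=4  xor  r5, r4, r4        | r0=0 r1=11 r2=0 r3=3 r4=1 r5=0
PC=5  bne  r2, r3, L11       | r0=0 r1=11 r2=0 r3=3 r4=1 r5=0  [TAKEN]
PC=6  ori   r2, r0, 14       | r0=0 r1=11 r2=14 r3=3 r4=1 r5=0

r0=0 r1=11 r2=14 r3=3 r4=1 r5=0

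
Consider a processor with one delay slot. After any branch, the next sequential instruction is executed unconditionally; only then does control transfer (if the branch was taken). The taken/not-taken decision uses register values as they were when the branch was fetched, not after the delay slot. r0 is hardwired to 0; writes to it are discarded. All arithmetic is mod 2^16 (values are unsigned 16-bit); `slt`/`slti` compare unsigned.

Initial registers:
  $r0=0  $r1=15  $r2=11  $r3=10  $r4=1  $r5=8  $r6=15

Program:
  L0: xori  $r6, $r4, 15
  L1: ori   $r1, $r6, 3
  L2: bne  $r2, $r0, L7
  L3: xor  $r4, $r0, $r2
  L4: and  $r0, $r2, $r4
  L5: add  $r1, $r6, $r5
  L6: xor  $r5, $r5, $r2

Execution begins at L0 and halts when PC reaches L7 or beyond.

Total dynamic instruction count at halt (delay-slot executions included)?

PC=0  xori  $r6, $r4, 15     | $r0=0 $r1=15 $r2=11 $r3=10 $r4=1 $r5=8 $r6=14
PC=1  ori   $r1, $r6, 3      | $r0=0 $r1=15 $r2=11 $r3=10 $r4=1 $r5=8 $r6=14
PC=2  bne  $r2, $r0, L7      | $r0=0 $r1=15 $r2=11 $r3=10 $r4=1 $r5=8 $r6=14  [TAKEN]
PC=3  xor  $r4, $r0, $r2     | $r0=0 $r1=15 $r2=11 $r3=10 $r4=11 $r5=8 $r6=14

4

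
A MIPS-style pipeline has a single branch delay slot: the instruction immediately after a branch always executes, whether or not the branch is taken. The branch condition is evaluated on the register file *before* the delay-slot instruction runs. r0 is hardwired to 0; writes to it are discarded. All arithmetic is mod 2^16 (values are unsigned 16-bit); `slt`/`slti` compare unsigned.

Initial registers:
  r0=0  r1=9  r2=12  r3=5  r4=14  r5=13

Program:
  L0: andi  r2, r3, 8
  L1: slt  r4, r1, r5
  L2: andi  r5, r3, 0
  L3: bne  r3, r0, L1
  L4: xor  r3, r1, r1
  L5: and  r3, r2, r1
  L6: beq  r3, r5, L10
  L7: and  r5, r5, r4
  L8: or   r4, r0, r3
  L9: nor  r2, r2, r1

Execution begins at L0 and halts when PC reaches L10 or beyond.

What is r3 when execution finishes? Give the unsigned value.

#0 andi  r2, r3, 8 ; 0/9/0/5/14/13
#1 slt  r4, r1, r5 ; 0/9/0/5/1/13
#2 andi  r5, r3, 0 ; 0/9/0/5/1/0
#3 bne  r3, r0, L1 ; 0/9/0/5/1/0 ; →target
#4 xor  r3, r1, r1 ; 0/9/0/0/1/0
#1 slt  r4, r1, r5 ; 0/9/0/0/0/0
#2 andi  r5, r3, 0 ; 0/9/0/0/0/0
#3 bne  r3, r0, L1 ; 0/9/0/0/0/0 ; →fallthru
#4 xor  r3, r1, r1 ; 0/9/0/0/0/0
#5 and  r3, r2, r1 ; 0/9/0/0/0/0
#6 beq  r3, r5, L10 ; 0/9/0/0/0/0 ; →target
#7 and  r5, r5, r4 ; 0/9/0/0/0/0

0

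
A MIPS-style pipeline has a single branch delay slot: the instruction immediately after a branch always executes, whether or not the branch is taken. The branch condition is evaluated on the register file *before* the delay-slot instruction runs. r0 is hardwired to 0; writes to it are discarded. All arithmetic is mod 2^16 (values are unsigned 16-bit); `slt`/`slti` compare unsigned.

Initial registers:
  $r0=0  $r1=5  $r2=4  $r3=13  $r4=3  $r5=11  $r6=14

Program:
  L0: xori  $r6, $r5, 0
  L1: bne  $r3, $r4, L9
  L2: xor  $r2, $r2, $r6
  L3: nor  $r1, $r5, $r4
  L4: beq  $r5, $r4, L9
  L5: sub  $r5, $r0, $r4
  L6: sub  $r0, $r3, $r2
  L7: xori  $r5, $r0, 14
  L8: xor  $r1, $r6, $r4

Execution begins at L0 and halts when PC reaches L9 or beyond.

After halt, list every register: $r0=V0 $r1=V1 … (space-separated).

$r0=0 $r1=5 $r2=15 $r3=13 $r4=3 $r5=11 $r6=11

  step pc=0: xori  $r6, $r5, 0  regs=(0,5,4,13,3,11,11)
  step pc=1: bne  $r3, $r4, L9  cond=T  regs=(0,5,4,13,3,11,11)
  step pc=2: xor  $r2, $r2, $r6  regs=(0,5,15,13,3,11,11)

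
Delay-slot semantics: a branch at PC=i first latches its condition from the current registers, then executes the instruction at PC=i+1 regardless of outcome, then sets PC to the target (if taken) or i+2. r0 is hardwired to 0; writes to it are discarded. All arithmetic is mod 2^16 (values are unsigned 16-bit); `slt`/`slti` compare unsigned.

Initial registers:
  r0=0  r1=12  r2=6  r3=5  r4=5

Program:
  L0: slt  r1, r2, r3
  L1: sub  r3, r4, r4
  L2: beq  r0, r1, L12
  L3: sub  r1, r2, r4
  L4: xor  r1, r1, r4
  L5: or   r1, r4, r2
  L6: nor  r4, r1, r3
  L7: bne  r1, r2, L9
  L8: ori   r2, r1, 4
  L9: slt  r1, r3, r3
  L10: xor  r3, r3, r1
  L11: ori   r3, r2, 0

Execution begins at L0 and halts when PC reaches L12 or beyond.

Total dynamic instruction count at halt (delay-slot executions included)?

#0 slt  r1, r2, r3 ; 0/0/6/5/5
#1 sub  r3, r4, r4 ; 0/0/6/0/5
#2 beq  r0, r1, L12 ; 0/0/6/0/5 ; →target
#3 sub  r1, r2, r4 ; 0/1/6/0/5

4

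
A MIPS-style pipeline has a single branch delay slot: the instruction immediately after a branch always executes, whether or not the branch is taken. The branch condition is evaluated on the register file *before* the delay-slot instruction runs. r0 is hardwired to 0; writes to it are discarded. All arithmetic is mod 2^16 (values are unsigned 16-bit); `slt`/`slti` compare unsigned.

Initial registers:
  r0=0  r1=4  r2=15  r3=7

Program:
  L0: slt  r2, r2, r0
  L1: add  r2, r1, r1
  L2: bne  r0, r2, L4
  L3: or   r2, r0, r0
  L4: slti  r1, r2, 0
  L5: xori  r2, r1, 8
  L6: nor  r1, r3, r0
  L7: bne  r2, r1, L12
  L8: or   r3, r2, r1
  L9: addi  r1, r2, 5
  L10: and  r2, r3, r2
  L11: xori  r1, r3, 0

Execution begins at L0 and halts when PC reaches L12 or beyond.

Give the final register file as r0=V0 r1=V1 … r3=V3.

r0=0 r1=65528 r2=8 r3=65528

#0 slt  r2, r2, r0 ; 0/4/0/7
#1 add  r2, r1, r1 ; 0/4/8/7
#2 bne  r0, r2, L4 ; 0/4/8/7 ; →target
#3 or   r2, r0, r0 ; 0/4/0/7
#4 slti  r1, r2, 0 ; 0/0/0/7
#5 xori  r2, r1, 8 ; 0/0/8/7
#6 nor  r1, r3, r0 ; 0/65528/8/7
#7 bne  r2, r1, L12 ; 0/65528/8/7 ; →target
#8 or   r3, r2, r1 ; 0/65528/8/65528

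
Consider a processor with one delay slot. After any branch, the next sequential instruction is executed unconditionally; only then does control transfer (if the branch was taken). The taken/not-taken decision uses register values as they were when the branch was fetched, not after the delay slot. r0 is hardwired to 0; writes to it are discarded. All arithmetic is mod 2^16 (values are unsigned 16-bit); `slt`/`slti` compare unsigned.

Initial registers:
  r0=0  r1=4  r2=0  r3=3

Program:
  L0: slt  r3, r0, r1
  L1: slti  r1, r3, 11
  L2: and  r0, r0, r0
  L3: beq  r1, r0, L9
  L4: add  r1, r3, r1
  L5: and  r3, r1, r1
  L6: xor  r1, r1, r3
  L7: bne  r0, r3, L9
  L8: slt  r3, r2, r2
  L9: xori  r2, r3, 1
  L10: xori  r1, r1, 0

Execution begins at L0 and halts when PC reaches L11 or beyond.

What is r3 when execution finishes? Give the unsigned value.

0

  step pc=0: slt  r3, r0, r1  regs=(0,4,0,1)
  step pc=1: slti  r1, r3, 11  regs=(0,1,0,1)
  step pc=2: and  r0, r0, r0  regs=(0,1,0,1)
  step pc=3: beq  r1, r0, L9  cond=F  regs=(0,1,0,1)
  step pc=4: add  r1, r3, r1  regs=(0,2,0,1)
  step pc=5: and  r3, r1, r1  regs=(0,2,0,2)
  step pc=6: xor  r1, r1, r3  regs=(0,0,0,2)
  step pc=7: bne  r0, r3, L9  cond=T  regs=(0,0,0,2)
  step pc=8: slt  r3, r2, r2  regs=(0,0,0,0)
  step pc=9: xori  r2, r3, 1  regs=(0,0,1,0)
  step pc=10: xori  r1, r1, 0  regs=(0,0,1,0)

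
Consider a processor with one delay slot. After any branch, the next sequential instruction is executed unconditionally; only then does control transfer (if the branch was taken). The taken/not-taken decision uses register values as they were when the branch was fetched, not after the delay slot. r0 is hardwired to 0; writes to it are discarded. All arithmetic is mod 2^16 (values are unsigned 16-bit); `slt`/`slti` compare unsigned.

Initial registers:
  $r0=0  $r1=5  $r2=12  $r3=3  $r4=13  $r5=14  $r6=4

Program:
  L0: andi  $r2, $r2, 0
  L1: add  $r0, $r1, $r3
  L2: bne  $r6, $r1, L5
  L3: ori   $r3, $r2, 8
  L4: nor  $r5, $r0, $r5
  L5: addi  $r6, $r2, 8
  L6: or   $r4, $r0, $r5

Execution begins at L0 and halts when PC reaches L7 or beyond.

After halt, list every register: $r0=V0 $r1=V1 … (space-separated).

$r0=0 $r1=5 $r2=0 $r3=8 $r4=14 $r5=14 $r6=8

  step pc=0: andi  $r2, $r2, 0  regs=(0,5,0,3,13,14,4)
  step pc=1: add  $r0, $r1, $r3  regs=(0,5,0,3,13,14,4)
  step pc=2: bne  $r6, $r1, L5  cond=T  regs=(0,5,0,3,13,14,4)
  step pc=3: ori   $r3, $r2, 8  regs=(0,5,0,8,13,14,4)
  step pc=5: addi  $r6, $r2, 8  regs=(0,5,0,8,13,14,8)
  step pc=6: or   $r4, $r0, $r5  regs=(0,5,0,8,14,14,8)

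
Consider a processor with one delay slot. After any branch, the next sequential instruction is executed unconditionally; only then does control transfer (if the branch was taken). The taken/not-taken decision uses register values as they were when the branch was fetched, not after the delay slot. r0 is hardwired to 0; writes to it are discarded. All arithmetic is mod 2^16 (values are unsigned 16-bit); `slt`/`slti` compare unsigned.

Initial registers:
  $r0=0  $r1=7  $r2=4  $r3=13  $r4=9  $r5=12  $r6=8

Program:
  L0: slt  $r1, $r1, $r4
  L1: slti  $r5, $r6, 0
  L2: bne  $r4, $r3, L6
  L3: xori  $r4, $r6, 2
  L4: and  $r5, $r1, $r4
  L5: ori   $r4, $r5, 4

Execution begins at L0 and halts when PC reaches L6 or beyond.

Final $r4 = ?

#0 slt  $r1, $r1, $r4 ; 0/1/4/13/9/12/8
#1 slti  $r5, $r6, 0 ; 0/1/4/13/9/0/8
#2 bne  $r4, $r3, L6 ; 0/1/4/13/9/0/8 ; →target
#3 xori  $r4, $r6, 2 ; 0/1/4/13/10/0/8

10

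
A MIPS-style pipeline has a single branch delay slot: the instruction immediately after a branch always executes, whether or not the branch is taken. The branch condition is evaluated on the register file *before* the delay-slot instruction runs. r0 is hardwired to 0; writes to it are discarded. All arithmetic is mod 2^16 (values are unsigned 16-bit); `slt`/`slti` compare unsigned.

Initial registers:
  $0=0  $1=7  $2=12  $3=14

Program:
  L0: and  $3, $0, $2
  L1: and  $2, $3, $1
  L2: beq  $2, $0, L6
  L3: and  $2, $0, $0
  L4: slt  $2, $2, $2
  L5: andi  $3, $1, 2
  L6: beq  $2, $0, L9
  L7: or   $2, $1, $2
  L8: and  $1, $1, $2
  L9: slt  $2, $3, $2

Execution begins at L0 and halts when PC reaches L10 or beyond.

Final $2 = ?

PC=0  and  $3, $0, $2        | $0=0 $1=7 $2=12 $3=0
PC=1  and  $2, $3, $1        | $0=0 $1=7 $2=0 $3=0
PC=2  beq  $2, $0, L6        | $0=0 $1=7 $2=0 $3=0  [TAKEN]
PC=3  and  $2, $0, $0        | $0=0 $1=7 $2=0 $3=0
PC=6  beq  $2, $0, L9        | $0=0 $1=7 $2=0 $3=0  [TAKEN]
PC=7  or   $2, $1, $2        | $0=0 $1=7 $2=7 $3=0
PC=9  slt  $2, $3, $2        | $0=0 $1=7 $2=1 $3=0

1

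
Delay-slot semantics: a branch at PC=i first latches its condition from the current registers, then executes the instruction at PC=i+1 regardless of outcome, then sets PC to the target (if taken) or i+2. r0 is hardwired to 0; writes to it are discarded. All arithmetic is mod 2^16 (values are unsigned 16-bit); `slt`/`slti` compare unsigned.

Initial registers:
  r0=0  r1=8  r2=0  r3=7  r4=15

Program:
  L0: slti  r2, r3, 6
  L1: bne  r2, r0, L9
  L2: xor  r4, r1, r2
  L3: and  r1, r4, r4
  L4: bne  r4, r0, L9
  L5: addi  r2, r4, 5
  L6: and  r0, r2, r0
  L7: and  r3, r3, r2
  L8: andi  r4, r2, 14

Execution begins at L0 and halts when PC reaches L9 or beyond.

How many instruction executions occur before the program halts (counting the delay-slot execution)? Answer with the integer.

  step pc=0: slti  r2, r3, 6  regs=(0,8,0,7,15)
  step pc=1: bne  r2, r0, L9  cond=F  regs=(0,8,0,7,15)
  step pc=2: xor  r4, r1, r2  regs=(0,8,0,7,8)
  step pc=3: and  r1, r4, r4  regs=(0,8,0,7,8)
  step pc=4: bne  r4, r0, L9  cond=T  regs=(0,8,0,7,8)
  step pc=5: addi  r2, r4, 5  regs=(0,8,13,7,8)

6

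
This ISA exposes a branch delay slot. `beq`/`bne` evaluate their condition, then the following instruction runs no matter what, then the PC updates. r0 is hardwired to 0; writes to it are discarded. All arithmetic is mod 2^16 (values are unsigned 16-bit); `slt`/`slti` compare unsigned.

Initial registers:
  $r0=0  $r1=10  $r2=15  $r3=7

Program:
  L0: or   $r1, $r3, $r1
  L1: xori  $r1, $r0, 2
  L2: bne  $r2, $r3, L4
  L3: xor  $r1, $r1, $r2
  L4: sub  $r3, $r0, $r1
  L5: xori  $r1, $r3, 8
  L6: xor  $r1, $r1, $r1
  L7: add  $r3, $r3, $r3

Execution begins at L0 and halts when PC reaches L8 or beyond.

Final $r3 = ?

PC=0  or   $r1, $r3, $r1     | $r0=0 $r1=15 $r2=15 $r3=7
PC=1  xori  $r1, $r0, 2      | $r0=0 $r1=2 $r2=15 $r3=7
PC=2  bne  $r2, $r3, L4      | $r0=0 $r1=2 $r2=15 $r3=7  [TAKEN]
PC=3  xor  $r1, $r1, $r2     | $r0=0 $r1=13 $r2=15 $r3=7
PC=4  sub  $r3, $r0, $r1     | $r0=0 $r1=13 $r2=15 $r3=65523
PC=5  xori  $r1, $r3, 8      | $r0=0 $r1=65531 $r2=15 $r3=65523
PC=6  xor  $r1, $r1, $r1     | $r0=0 $r1=0 $r2=15 $r3=65523
PC=7  add  $r3, $r3, $r3     | $r0=0 $r1=0 $r2=15 $r3=65510

65510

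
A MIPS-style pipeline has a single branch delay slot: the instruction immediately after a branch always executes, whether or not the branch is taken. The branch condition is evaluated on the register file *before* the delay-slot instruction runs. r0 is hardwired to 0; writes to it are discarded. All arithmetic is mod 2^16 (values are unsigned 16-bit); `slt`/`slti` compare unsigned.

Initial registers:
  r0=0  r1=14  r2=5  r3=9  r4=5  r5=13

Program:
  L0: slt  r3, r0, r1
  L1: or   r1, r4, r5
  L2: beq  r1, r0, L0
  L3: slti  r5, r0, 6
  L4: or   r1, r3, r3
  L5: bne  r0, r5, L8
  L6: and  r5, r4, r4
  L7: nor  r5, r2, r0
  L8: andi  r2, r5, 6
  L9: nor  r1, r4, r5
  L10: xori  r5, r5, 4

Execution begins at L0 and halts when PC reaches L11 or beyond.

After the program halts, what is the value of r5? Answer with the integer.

[0] slt  r3, r0, r1  →  {r0:0, r1:14, r2:5, r3:1, r4:5, r5:13}
[1] or   r1, r4, r5  →  {r0:0, r1:13, r2:5, r3:1, r4:5, r5:13}
[2] beq  r1, r0, L0  →  {r0:0, r1:13, r2:5, r3:1, r4:5, r5:13}  ⟨branch fallthrough⟩
[3] slti  r5, r0, 6  →  {r0:0, r1:13, r2:5, r3:1, r4:5, r5:1}
[4] or   r1, r3, r3  →  {r0:0, r1:1, r2:5, r3:1, r4:5, r5:1}
[5] bne  r0, r5, L8  →  {r0:0, r1:1, r2:5, r3:1, r4:5, r5:1}  ⟨branch taken⟩
[6] and  r5, r4, r4  →  {r0:0, r1:1, r2:5, r3:1, r4:5, r5:5}
[8] andi  r2, r5, 6  →  {r0:0, r1:1, r2:4, r3:1, r4:5, r5:5}
[9] nor  r1, r4, r5  →  {r0:0, r1:65530, r2:4, r3:1, r4:5, r5:5}
[10] xori  r5, r5, 4  →  {r0:0, r1:65530, r2:4, r3:1, r4:5, r5:1}

1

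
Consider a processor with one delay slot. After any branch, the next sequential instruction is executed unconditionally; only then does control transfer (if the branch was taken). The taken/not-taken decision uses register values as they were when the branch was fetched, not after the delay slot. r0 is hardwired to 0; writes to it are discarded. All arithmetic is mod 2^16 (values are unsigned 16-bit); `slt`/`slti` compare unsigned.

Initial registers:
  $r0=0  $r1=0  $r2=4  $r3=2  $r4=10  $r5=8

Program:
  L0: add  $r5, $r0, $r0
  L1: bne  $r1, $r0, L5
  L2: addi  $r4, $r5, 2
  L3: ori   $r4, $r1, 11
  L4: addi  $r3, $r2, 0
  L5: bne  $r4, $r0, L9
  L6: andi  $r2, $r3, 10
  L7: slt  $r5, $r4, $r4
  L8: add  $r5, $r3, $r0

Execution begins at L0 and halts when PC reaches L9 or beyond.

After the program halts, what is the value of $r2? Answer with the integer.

0

[0] add  $r5, $r0, $r0  →  {$r0:0, $r1:0, $r2:4, $r3:2, $r4:10, $r5:0}
[1] bne  $r1, $r0, L5  →  {$r0:0, $r1:0, $r2:4, $r3:2, $r4:10, $r5:0}  ⟨branch fallthrough⟩
[2] addi  $r4, $r5, 2  →  {$r0:0, $r1:0, $r2:4, $r3:2, $r4:2, $r5:0}
[3] ori   $r4, $r1, 11  →  {$r0:0, $r1:0, $r2:4, $r3:2, $r4:11, $r5:0}
[4] addi  $r3, $r2, 0  →  {$r0:0, $r1:0, $r2:4, $r3:4, $r4:11, $r5:0}
[5] bne  $r4, $r0, L9  →  {$r0:0, $r1:0, $r2:4, $r3:4, $r4:11, $r5:0}  ⟨branch taken⟩
[6] andi  $r2, $r3, 10  →  {$r0:0, $r1:0, $r2:0, $r3:4, $r4:11, $r5:0}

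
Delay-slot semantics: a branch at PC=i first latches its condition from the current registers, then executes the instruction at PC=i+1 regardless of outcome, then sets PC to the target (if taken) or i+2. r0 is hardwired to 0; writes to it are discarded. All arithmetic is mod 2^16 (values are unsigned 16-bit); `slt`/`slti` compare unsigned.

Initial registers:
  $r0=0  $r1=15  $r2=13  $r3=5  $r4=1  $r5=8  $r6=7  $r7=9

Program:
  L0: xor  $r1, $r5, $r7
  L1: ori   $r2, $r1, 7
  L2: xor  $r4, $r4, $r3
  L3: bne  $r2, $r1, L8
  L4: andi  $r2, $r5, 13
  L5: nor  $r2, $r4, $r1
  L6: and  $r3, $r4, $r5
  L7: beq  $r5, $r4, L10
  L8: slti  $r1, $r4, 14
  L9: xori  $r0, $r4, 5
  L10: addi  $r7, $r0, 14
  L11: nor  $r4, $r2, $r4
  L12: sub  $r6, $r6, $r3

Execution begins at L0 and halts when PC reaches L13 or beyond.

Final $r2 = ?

[0] xor  $r1, $r5, $r7  →  {$r0:0, $r1:1, $r2:13, $r3:5, $r4:1, $r5:8, $r6:7, $r7:9}
[1] ori   $r2, $r1, 7  →  {$r0:0, $r1:1, $r2:7, $r3:5, $r4:1, $r5:8, $r6:7, $r7:9}
[2] xor  $r4, $r4, $r3  →  {$r0:0, $r1:1, $r2:7, $r3:5, $r4:4, $r5:8, $r6:7, $r7:9}
[3] bne  $r2, $r1, L8  →  {$r0:0, $r1:1, $r2:7, $r3:5, $r4:4, $r5:8, $r6:7, $r7:9}  ⟨branch taken⟩
[4] andi  $r2, $r5, 13  →  {$r0:0, $r1:1, $r2:8, $r3:5, $r4:4, $r5:8, $r6:7, $r7:9}
[8] slti  $r1, $r4, 14  →  {$r0:0, $r1:1, $r2:8, $r3:5, $r4:4, $r5:8, $r6:7, $r7:9}
[9] xori  $r0, $r4, 5  →  {$r0:0, $r1:1, $r2:8, $r3:5, $r4:4, $r5:8, $r6:7, $r7:9}
[10] addi  $r7, $r0, 14  →  {$r0:0, $r1:1, $r2:8, $r3:5, $r4:4, $r5:8, $r6:7, $r7:14}
[11] nor  $r4, $r2, $r4  →  {$r0:0, $r1:1, $r2:8, $r3:5, $r4:65523, $r5:8, $r6:7, $r7:14}
[12] sub  $r6, $r6, $r3  →  {$r0:0, $r1:1, $r2:8, $r3:5, $r4:65523, $r5:8, $r6:2, $r7:14}

8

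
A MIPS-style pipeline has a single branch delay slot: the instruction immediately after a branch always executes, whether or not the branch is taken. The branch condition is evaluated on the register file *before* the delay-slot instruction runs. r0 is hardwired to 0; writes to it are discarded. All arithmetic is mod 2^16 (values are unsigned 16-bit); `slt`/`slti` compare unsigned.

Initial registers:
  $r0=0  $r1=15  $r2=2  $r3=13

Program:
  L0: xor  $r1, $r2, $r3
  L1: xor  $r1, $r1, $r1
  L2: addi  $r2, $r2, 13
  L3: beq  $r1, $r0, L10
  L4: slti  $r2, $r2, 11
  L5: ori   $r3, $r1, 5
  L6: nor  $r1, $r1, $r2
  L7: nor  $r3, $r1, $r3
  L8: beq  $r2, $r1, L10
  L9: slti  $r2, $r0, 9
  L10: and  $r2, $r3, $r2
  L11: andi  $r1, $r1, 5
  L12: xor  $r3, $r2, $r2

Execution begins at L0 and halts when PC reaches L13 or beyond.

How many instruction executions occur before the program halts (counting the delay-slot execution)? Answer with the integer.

[0] xor  $r1, $r2, $r3  →  {$r0:0, $r1:15, $r2:2, $r3:13}
[1] xor  $r1, $r1, $r1  →  {$r0:0, $r1:0, $r2:2, $r3:13}
[2] addi  $r2, $r2, 13  →  {$r0:0, $r1:0, $r2:15, $r3:13}
[3] beq  $r1, $r0, L10  →  {$r0:0, $r1:0, $r2:15, $r3:13}  ⟨branch taken⟩
[4] slti  $r2, $r2, 11  →  {$r0:0, $r1:0, $r2:0, $r3:13}
[10] and  $r2, $r3, $r2  →  {$r0:0, $r1:0, $r2:0, $r3:13}
[11] andi  $r1, $r1, 5  →  {$r0:0, $r1:0, $r2:0, $r3:13}
[12] xor  $r3, $r2, $r2  →  {$r0:0, $r1:0, $r2:0, $r3:0}

8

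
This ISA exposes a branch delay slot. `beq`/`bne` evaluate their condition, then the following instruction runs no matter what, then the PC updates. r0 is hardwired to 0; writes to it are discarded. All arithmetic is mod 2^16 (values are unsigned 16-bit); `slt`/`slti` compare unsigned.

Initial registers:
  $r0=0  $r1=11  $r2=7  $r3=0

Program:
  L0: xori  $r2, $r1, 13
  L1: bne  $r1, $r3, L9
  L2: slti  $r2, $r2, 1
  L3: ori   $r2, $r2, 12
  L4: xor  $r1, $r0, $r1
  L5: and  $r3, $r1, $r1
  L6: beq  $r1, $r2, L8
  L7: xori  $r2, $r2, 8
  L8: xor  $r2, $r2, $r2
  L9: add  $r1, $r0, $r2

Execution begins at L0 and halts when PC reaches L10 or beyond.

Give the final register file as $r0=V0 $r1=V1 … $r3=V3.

  step pc=0: xori  $r2, $r1, 13  regs=(0,11,6,0)
  step pc=1: bne  $r1, $r3, L9  cond=T  regs=(0,11,6,0)
  step pc=2: slti  $r2, $r2, 1  regs=(0,11,0,0)
  step pc=9: add  $r1, $r0, $r2  regs=(0,0,0,0)

$r0=0 $r1=0 $r2=0 $r3=0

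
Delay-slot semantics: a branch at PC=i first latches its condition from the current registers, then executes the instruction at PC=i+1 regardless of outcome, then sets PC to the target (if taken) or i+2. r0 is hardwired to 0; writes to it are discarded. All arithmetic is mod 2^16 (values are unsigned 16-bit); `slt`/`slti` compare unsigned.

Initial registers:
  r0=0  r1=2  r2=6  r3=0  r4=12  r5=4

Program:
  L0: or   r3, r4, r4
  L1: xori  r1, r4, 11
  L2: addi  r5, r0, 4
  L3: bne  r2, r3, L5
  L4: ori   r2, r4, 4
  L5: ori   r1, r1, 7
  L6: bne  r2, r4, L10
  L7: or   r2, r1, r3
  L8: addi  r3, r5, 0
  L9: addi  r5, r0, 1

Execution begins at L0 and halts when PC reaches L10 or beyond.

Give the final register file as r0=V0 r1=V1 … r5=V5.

r0=0 r1=7 r2=15 r3=4 r4=12 r5=1

PC=0  or   r3, r4, r4        | r0=0 r1=2 r2=6 r3=12 r4=12 r5=4
PC=1  xori  r1, r4, 11       | r0=0 r1=7 r2=6 r3=12 r4=12 r5=4
PC=2  addi  r5, r0, 4        | r0=0 r1=7 r2=6 r3=12 r4=12 r5=4
PC=3  bne  r2, r3, L5        | r0=0 r1=7 r2=6 r3=12 r4=12 r5=4  [TAKEN]
PC=4  ori   r2, r4, 4        | r0=0 r1=7 r2=12 r3=12 r4=12 r5=4
PC=5  ori   r1, r1, 7        | r0=0 r1=7 r2=12 r3=12 r4=12 r5=4
PC=6  bne  r2, r4, L10       | r0=0 r1=7 r2=12 r3=12 r4=12 r5=4  [not taken]
PC=7  or   r2, r1, r3        | r0=0 r1=7 r2=15 r3=12 r4=12 r5=4
PC=8  addi  r3, r5, 0        | r0=0 r1=7 r2=15 r3=4 r4=12 r5=4
PC=9  addi  r5, r0, 1        | r0=0 r1=7 r2=15 r3=4 r4=12 r5=1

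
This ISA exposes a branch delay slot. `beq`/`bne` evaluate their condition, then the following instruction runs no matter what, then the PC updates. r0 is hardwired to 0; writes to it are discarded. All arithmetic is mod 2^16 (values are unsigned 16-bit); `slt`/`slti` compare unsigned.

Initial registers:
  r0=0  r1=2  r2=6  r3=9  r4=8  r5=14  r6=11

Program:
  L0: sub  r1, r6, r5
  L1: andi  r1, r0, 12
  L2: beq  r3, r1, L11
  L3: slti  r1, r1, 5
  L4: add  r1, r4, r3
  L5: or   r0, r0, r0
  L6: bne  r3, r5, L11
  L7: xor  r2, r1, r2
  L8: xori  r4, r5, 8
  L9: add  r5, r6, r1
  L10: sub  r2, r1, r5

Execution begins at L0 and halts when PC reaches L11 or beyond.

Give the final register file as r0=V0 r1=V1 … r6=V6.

r0=0 r1=17 r2=23 r3=9 r4=8 r5=14 r6=11

[0] sub  r1, r6, r5  →  {r0:0, r1:65533, r2:6, r3:9, r4:8, r5:14, r6:11}
[1] andi  r1, r0, 12  →  {r0:0, r1:0, r2:6, r3:9, r4:8, r5:14, r6:11}
[2] beq  r3, r1, L11  →  {r0:0, r1:0, r2:6, r3:9, r4:8, r5:14, r6:11}  ⟨branch fallthrough⟩
[3] slti  r1, r1, 5  →  {r0:0, r1:1, r2:6, r3:9, r4:8, r5:14, r6:11}
[4] add  r1, r4, r3  →  {r0:0, r1:17, r2:6, r3:9, r4:8, r5:14, r6:11}
[5] or   r0, r0, r0  →  {r0:0, r1:17, r2:6, r3:9, r4:8, r5:14, r6:11}
[6] bne  r3, r5, L11  →  {r0:0, r1:17, r2:6, r3:9, r4:8, r5:14, r6:11}  ⟨branch taken⟩
[7] xor  r2, r1, r2  →  {r0:0, r1:17, r2:23, r3:9, r4:8, r5:14, r6:11}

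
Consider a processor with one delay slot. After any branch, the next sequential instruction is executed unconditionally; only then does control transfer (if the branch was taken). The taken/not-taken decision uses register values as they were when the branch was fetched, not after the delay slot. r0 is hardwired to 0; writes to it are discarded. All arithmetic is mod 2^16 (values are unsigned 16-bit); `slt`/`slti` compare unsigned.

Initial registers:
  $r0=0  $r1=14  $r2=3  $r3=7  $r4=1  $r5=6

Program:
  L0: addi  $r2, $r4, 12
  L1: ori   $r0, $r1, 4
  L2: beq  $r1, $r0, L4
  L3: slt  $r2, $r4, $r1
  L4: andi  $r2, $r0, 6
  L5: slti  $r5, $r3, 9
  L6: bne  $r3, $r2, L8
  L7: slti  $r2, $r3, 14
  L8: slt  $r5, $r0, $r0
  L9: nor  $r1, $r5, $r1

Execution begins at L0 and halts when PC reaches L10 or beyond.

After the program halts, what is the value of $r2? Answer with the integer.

#0 addi  $r2, $r4, 12 ; 0/14/13/7/1/6
#1 ori   $r0, $r1, 4 ; 0/14/13/7/1/6
#2 beq  $r1, $r0, L4 ; 0/14/13/7/1/6 ; →fallthru
#3 slt  $r2, $r4, $r1 ; 0/14/1/7/1/6
#4 andi  $r2, $r0, 6 ; 0/14/0/7/1/6
#5 slti  $r5, $r3, 9 ; 0/14/0/7/1/1
#6 bne  $r3, $r2, L8 ; 0/14/0/7/1/1 ; →target
#7 slti  $r2, $r3, 14 ; 0/14/1/7/1/1
#8 slt  $r5, $r0, $r0 ; 0/14/1/7/1/0
#9 nor  $r1, $r5, $r1 ; 0/65521/1/7/1/0

1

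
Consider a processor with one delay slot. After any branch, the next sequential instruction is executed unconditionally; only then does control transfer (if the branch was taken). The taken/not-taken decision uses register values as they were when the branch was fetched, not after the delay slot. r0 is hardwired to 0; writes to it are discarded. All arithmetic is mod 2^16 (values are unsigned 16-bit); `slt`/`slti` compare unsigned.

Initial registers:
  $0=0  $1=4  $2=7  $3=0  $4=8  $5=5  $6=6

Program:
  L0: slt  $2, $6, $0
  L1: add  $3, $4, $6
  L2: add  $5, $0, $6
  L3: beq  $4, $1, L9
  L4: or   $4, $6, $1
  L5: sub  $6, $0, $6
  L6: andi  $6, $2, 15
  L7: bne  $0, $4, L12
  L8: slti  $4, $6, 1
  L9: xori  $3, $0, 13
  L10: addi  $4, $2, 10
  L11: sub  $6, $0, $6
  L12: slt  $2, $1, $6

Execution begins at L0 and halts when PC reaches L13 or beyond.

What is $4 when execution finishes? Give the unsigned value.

1

  step pc=0: slt  $2, $6, $0  regs=(0,4,0,0,8,5,6)
  step pc=1: add  $3, $4, $6  regs=(0,4,0,14,8,5,6)
  step pc=2: add  $5, $0, $6  regs=(0,4,0,14,8,6,6)
  step pc=3: beq  $4, $1, L9  cond=F  regs=(0,4,0,14,8,6,6)
  step pc=4: or   $4, $6, $1  regs=(0,4,0,14,6,6,6)
  step pc=5: sub  $6, $0, $6  regs=(0,4,0,14,6,6,65530)
  step pc=6: andi  $6, $2, 15  regs=(0,4,0,14,6,6,0)
  step pc=7: bne  $0, $4, L12  cond=T  regs=(0,4,0,14,6,6,0)
  step pc=8: slti  $4, $6, 1  regs=(0,4,0,14,1,6,0)
  step pc=12: slt  $2, $1, $6  regs=(0,4,0,14,1,6,0)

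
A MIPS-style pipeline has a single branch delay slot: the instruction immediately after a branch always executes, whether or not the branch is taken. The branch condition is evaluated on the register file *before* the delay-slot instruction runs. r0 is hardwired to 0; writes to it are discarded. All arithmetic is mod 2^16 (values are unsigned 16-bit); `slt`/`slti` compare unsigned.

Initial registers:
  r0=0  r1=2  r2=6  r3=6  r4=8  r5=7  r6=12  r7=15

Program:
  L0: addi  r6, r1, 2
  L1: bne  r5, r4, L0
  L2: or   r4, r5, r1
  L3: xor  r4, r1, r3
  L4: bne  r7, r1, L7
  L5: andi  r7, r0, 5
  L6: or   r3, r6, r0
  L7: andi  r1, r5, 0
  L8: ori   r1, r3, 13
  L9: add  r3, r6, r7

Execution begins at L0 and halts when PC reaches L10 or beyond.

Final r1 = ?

PC=0  addi  r6, r1, 2        | r0=0 r1=2 r2=6 r3=6 r4=8 r5=7 r6=4 r7=15
PC=1  bne  r5, r4, L0        | r0=0 r1=2 r2=6 r3=6 r4=8 r5=7 r6=4 r7=15  [TAKEN]
PC=2  or   r4, r5, r1        | r0=0 r1=2 r2=6 r3=6 r4=7 r5=7 r6=4 r7=15
PC=0  addi  r6, r1, 2        | r0=0 r1=2 r2=6 r3=6 r4=7 r5=7 r6=4 r7=15
PC=1  bne  r5, r4, L0        | r0=0 r1=2 r2=6 r3=6 r4=7 r5=7 r6=4 r7=15  [not taken]
PC=2  or   r4, r5, r1        | r0=0 r1=2 r2=6 r3=6 r4=7 r5=7 r6=4 r7=15
PC=3  xor  r4, r1, r3        | r0=0 r1=2 r2=6 r3=6 r4=4 r5=7 r6=4 r7=15
PC=4  bne  r7, r1, L7        | r0=0 r1=2 r2=6 r3=6 r4=4 r5=7 r6=4 r7=15  [TAKEN]
PC=5  andi  r7, r0, 5        | r0=0 r1=2 r2=6 r3=6 r4=4 r5=7 r6=4 r7=0
PC=7  andi  r1, r5, 0        | r0=0 r1=0 r2=6 r3=6 r4=4 r5=7 r6=4 r7=0
PC=8  ori   r1, r3, 13       | r0=0 r1=15 r2=6 r3=6 r4=4 r5=7 r6=4 r7=0
PC=9  add  r3, r6, r7        | r0=0 r1=15 r2=6 r3=4 r4=4 r5=7 r6=4 r7=0

15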